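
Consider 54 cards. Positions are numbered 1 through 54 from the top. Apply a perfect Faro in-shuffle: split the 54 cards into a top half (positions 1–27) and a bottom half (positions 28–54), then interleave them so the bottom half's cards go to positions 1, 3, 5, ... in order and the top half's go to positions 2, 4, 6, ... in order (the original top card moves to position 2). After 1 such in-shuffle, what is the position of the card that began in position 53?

51

Track the card's position through each in-shuffle:
53 → 51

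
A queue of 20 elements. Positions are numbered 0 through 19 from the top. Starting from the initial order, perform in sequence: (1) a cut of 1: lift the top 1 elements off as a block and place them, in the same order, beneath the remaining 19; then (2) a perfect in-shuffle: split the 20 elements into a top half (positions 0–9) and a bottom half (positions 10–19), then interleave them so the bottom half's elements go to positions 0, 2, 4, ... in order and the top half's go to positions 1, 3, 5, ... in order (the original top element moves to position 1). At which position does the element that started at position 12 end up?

Track the element from position 12 forward through each operation:
  after op 1 (cut 1): 12 → 11
  after op 2 (in-shuffle): 11 → 2

2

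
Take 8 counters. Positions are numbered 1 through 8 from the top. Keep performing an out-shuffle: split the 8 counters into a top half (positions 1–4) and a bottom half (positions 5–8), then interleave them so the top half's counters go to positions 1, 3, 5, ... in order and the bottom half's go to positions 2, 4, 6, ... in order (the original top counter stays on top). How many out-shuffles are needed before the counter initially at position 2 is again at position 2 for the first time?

3

Follow position 2 under repeated out-shuffles:
2 → 3 → 5 → 2
It first returns after 3 out-shuffles.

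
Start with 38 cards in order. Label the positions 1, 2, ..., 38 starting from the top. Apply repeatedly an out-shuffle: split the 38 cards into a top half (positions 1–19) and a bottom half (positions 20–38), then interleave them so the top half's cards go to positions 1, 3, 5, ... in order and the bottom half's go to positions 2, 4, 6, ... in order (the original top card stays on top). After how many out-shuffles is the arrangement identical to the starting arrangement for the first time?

The out-shuffle permutes the 38 positions with cycle lengths [1, 1, 36].
Every card is home exactly when every cycle has completed a whole number of laps, i.e. after lcm(1, 36) = 36 out-shuffles.

36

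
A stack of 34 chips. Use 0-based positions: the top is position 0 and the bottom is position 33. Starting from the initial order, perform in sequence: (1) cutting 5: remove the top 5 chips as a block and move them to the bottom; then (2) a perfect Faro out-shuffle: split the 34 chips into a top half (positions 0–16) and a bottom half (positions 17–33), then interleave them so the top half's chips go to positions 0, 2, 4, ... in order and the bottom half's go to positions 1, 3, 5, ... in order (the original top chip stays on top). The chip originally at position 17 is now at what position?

24

Track the chip from position 17 forward through each operation:
  after op 1 (cut 5): 17 → 12
  after op 2 (out-shuffle): 12 → 24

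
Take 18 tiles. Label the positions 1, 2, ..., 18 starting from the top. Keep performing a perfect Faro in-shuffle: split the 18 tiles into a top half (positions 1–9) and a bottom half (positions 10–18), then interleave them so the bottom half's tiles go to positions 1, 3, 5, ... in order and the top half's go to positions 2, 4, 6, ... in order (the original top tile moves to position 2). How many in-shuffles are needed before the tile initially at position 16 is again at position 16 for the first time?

Follow position 16 under repeated in-shuffles:
16 → 13 → 7 → 14 → 9 → 18 → 17 → 15 → 11 → 3 → 6 → 12 → 5 → 10 → 1 → 2 → 4 → 8 → 16
It first returns after 18 in-shuffles.

18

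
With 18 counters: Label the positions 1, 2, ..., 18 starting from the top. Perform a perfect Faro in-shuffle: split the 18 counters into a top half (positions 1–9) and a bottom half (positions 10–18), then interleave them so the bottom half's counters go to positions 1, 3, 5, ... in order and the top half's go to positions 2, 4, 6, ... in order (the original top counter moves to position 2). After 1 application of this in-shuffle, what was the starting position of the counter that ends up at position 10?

5

Work backwards from position 10, undoing one in-shuffle at a time:
10 ← 5
So the counter now at position 10 started at position 5.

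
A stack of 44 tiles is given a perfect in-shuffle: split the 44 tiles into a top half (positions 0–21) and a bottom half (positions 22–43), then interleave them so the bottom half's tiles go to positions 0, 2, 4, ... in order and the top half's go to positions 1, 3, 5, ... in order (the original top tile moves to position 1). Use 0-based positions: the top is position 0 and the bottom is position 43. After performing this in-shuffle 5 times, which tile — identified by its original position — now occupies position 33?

Work backwards from position 33, undoing one in-shuffle at a time:
33 ← 16 ← 30 ← 37 ← 18 ← 31
So the tile now at position 33 started at position 31.

31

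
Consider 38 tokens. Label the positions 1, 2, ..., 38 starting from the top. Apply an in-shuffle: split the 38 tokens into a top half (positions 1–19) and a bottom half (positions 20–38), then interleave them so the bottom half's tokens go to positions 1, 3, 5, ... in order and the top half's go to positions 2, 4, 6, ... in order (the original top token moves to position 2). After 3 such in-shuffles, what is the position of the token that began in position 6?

Track the token's position through each in-shuffle:
6 → 12 → 24 → 9

9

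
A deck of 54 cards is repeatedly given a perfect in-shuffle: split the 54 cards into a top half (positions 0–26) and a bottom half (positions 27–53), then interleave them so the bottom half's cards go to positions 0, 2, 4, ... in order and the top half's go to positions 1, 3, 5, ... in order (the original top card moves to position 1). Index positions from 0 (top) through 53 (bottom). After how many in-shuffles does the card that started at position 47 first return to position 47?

20

Follow position 47 under repeated in-shuffles:
47 → 40 → 26 → 53 → 52 → 50 → 46 → 38 → 22 → 45 → 36 → 18 → 37 → 20 → 41 → 28 → 2 → 5 → 11 → 23 → 47
It first returns after 20 in-shuffles.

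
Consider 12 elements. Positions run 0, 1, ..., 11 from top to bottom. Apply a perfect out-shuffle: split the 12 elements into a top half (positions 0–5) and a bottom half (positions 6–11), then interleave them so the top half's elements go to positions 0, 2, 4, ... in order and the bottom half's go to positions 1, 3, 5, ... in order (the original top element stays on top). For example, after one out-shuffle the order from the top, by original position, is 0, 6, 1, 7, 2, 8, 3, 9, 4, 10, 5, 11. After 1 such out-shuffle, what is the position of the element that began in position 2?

4

Track the element's position through each out-shuffle:
2 → 4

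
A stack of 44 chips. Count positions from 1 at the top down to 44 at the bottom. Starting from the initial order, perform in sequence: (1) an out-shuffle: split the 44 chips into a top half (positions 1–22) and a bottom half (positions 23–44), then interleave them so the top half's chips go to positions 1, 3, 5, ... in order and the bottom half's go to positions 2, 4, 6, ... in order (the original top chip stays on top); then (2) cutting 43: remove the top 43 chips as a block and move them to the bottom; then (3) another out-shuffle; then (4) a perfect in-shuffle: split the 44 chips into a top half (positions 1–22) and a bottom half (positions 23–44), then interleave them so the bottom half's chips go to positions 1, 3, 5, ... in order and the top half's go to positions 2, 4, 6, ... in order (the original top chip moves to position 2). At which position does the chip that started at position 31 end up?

Track the chip from position 31 forward through each operation:
  after op 1 (out-shuffle): 31 → 18
  after op 2 (cut 43): 18 → 19
  after op 3 (out-shuffle): 19 → 37
  after op 4 (in-shuffle): 37 → 29

29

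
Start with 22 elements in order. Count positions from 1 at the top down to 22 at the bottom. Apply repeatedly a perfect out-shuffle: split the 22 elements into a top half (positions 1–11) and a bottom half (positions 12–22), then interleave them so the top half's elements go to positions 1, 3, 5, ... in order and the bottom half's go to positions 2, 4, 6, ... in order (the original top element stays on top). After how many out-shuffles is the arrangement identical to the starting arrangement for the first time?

The out-shuffle permutes the 22 positions with cycle lengths [1, 1, 2, 3, 3, 6, 6].
Every element is home exactly when every cycle has completed a whole number of laps, i.e. after lcm(1, 2, 3, 6) = 6 out-shuffles.

6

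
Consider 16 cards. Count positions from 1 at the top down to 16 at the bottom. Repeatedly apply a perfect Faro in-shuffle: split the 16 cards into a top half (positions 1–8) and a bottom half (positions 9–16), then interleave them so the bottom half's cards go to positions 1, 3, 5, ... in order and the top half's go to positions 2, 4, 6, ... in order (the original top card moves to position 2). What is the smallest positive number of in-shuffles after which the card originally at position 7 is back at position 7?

8

Follow position 7 under repeated in-shuffles:
7 → 14 → 11 → 5 → 10 → 3 → 6 → 12 → 7
It first returns after 8 in-shuffles.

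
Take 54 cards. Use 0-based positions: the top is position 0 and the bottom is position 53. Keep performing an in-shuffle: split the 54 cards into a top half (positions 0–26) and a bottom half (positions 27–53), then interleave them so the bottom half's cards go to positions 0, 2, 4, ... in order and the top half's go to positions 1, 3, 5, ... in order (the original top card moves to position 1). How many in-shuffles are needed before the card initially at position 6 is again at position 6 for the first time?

20

Follow position 6 under repeated in-shuffles:
6 → 13 → 27 → 0 → 1 → 3 → 7 → 15 → 31 → 8 → 17 → 35 → 16 → 33 → 12 → 25 → 51 → 48 → 42 → 30 → 6
It first returns after 20 in-shuffles.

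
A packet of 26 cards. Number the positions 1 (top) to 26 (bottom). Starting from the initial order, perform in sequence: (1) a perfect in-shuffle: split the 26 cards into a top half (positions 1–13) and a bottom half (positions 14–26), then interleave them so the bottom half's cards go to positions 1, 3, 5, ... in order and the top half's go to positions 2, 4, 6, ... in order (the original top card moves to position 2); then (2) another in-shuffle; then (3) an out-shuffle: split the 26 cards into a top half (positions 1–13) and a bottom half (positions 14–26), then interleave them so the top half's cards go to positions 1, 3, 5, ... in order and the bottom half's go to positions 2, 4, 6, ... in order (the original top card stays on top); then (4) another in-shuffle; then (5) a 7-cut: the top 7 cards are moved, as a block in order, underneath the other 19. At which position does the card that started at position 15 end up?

Track the card from position 15 forward through each operation:
  after op 1 (in-shuffle): 15 → 3
  after op 2 (in-shuffle): 3 → 6
  after op 3 (out-shuffle): 6 → 11
  after op 4 (in-shuffle): 11 → 22
  after op 5 (cut 7): 22 → 15

15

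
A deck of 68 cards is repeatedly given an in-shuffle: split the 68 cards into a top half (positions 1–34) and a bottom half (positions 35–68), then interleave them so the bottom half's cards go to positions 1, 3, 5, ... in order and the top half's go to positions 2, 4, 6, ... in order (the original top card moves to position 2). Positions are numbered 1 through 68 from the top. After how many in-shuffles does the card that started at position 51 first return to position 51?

Follow position 51 under repeated in-shuffles:
51 → 33 → 66 → 63 → 57 → 45 → 21 → 42 → 15 → 30 → 60 → 51
It first returns after 11 in-shuffles.

11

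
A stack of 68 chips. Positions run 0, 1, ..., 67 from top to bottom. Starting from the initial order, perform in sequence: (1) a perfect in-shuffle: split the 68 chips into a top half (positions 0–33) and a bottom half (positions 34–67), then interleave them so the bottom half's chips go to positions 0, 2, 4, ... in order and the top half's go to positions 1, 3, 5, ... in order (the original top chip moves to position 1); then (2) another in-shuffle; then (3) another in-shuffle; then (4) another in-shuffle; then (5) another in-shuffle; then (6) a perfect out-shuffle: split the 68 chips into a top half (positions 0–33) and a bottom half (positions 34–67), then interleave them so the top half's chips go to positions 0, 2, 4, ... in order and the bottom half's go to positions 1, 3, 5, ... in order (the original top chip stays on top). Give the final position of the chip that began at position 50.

21

Track the chip from position 50 forward through each operation:
  after op 1 (in-shuffle): 50 → 32
  after op 2 (in-shuffle): 32 → 65
  after op 3 (in-shuffle): 65 → 62
  after op 4 (in-shuffle): 62 → 56
  after op 5 (in-shuffle): 56 → 44
  after op 6 (out-shuffle): 44 → 21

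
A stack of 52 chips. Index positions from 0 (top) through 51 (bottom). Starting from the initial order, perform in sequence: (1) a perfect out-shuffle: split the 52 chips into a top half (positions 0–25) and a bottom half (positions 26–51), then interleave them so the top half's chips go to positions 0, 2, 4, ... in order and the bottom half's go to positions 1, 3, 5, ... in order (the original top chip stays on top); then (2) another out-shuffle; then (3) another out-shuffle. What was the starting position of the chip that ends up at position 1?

32

Undo the operations in reverse order, starting from position 1:
  undo op 3 (out-shuffle, from bottom half): 1 ← 26
  undo op 2 (out-shuffle, from top half): 26 ← 13
  undo op 1 (out-shuffle, from bottom half): 13 ← 32
So the chip at position 1 came from original position 32.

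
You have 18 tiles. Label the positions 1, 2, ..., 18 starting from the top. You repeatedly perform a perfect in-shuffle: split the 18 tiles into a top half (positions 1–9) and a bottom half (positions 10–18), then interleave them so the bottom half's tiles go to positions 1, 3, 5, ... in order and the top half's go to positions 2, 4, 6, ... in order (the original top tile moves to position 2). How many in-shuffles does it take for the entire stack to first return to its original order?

The in-shuffle permutes the 18 positions with cycle lengths [18].
Every tile is home exactly when every cycle has completed a whole number of laps, i.e. after lcm(18) = 18 in-shuffles.

18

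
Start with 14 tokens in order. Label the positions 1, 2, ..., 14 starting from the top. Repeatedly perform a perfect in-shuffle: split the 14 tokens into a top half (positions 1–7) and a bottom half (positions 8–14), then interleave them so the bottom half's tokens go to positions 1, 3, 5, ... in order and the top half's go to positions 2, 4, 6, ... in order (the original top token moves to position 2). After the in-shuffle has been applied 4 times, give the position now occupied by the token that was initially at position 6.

6

Track the token's position through each in-shuffle:
6 → 12 → 9 → 3 → 6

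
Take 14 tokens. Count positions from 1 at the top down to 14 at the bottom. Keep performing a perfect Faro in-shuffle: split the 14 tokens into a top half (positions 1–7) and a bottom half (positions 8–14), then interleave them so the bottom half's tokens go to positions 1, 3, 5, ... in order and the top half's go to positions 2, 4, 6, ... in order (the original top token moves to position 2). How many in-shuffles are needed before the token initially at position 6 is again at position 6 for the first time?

4

Follow position 6 under repeated in-shuffles:
6 → 12 → 9 → 3 → 6
It first returns after 4 in-shuffles.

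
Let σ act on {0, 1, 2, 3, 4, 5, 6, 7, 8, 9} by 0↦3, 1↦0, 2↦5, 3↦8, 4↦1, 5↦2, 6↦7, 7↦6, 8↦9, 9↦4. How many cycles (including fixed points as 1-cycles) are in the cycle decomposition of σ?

Cycle decomposition: (0 3 8 9 4 1) (2 5) (6 7).
3 cycles.

3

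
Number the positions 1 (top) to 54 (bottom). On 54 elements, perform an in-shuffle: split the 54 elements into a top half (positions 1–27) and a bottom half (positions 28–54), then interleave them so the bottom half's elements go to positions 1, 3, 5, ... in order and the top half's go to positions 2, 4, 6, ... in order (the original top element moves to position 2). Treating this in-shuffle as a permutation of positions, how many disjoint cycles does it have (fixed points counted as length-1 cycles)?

4

Trace each unvisited position around until it returns:
(1 2 4 8 16 32 ... len 20) (3 6 12 24 48 41 ... len 20) (5 10 20 40 25 50 45 35 15 30) (11 22 44 33)
4 cycles in total.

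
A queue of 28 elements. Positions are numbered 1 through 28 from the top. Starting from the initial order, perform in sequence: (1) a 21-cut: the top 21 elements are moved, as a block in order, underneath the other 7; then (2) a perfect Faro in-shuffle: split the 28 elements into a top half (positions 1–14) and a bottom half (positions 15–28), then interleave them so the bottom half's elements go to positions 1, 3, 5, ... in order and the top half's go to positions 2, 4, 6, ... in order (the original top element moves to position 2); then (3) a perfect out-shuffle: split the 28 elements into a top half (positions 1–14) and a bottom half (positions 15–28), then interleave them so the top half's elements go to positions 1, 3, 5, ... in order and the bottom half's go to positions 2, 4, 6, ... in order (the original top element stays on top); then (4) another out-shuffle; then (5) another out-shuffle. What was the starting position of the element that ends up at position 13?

1

Undo the operations in reverse order, starting from position 13:
  undo op 5 (out-shuffle, from top half): 13 ← 7
  undo op 4 (out-shuffle, from top half): 7 ← 4
  undo op 3 (out-shuffle, from bottom half): 4 ← 16
  undo op 2 (in-shuffle, from top half): 16 ← 8
  undo op 1 (cut 21): 8 ← 1
So the element at position 13 came from original position 1.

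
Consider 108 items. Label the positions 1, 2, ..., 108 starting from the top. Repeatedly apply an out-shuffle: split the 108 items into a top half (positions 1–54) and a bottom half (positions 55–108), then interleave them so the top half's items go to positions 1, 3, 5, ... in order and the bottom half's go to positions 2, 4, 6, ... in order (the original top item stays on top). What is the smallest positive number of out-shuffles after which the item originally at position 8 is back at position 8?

106

Follow position 8 under repeated out-shuffles:
8 → 15 → 29 → 57 → 6 → 11 → 21 → 41 → ... → 8 (length 106)
It first returns after 106 out-shuffles.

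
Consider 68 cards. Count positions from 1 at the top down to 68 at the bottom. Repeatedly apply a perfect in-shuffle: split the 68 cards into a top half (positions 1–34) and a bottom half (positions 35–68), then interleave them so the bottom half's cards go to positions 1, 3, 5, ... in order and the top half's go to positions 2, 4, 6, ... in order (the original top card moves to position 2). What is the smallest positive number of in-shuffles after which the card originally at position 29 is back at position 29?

Follow position 29 under repeated in-shuffles:
29 → 58 → 47 → 25 → 50 → 31 → 62 → 55 → ... → 29 (length 22)
It first returns after 22 in-shuffles.

22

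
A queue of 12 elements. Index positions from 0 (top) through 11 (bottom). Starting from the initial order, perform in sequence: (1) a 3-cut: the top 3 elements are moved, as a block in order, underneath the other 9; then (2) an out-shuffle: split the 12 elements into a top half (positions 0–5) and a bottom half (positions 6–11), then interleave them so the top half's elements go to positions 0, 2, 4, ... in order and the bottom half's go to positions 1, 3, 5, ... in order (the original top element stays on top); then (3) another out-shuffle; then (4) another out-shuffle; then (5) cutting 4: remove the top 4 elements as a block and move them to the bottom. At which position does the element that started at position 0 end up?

Track the element from position 0 forward through each operation:
  after op 1 (cut 3): 0 → 9
  after op 2 (out-shuffle): 9 → 7
  after op 3 (out-shuffle): 7 → 3
  after op 4 (out-shuffle): 3 → 6
  after op 5 (cut 4): 6 → 2

2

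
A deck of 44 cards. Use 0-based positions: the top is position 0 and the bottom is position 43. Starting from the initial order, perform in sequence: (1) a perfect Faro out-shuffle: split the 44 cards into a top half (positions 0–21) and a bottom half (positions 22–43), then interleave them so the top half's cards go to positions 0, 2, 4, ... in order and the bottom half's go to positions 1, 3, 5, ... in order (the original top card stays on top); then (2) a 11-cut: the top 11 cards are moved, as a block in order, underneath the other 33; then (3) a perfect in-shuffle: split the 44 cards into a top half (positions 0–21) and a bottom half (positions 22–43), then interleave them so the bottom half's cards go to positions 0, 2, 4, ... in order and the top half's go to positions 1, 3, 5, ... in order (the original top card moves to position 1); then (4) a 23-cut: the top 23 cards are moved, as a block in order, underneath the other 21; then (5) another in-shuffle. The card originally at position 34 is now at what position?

13

Track the card from position 34 forward through each operation:
  after op 1 (out-shuffle): 34 → 25
  after op 2 (cut 11): 25 → 14
  after op 3 (in-shuffle): 14 → 29
  after op 4 (cut 23): 29 → 6
  after op 5 (in-shuffle): 6 → 13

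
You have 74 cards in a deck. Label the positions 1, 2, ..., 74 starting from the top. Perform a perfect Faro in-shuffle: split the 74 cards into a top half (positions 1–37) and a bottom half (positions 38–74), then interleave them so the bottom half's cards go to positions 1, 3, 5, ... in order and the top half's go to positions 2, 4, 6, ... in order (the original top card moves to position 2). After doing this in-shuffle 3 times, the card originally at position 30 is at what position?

15

Track the card's position through each in-shuffle:
30 → 60 → 45 → 15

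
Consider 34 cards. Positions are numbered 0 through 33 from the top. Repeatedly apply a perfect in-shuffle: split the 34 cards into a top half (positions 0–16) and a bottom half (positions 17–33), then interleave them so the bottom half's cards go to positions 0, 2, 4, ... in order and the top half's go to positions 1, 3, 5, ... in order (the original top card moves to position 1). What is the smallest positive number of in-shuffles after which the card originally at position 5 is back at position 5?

Follow position 5 under repeated in-shuffles:
5 → 11 → 23 → 12 → 25 → 16 → 33 → 32 → 30 → 26 → 18 → 2 → 5
It first returns after 12 in-shuffles.

12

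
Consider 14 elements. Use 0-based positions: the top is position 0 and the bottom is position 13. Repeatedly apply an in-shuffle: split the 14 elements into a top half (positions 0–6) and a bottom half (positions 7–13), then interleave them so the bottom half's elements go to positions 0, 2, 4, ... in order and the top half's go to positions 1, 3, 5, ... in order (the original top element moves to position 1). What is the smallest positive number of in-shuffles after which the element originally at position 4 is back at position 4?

2

Follow position 4 under repeated in-shuffles:
4 → 9 → 4
It first returns after 2 in-shuffles.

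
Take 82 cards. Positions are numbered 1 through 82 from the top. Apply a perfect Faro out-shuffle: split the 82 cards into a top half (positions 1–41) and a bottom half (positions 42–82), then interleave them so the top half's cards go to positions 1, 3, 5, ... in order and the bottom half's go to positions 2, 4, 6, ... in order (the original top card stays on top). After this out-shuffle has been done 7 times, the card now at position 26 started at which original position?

Work backwards from position 26, undoing one out-shuffle at a time:
26 ← 54 ← 68 ← 75 ← 38 ← 60 ← 71 ← 36
So the card now at position 26 started at position 36.

36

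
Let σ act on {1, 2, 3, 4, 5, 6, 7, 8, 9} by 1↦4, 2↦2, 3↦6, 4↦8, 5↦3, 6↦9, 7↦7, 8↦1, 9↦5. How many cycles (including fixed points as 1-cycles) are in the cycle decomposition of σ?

Cycle decomposition: (1 4 8) (2) (3 6 9 5) (7).
4 cycles.

4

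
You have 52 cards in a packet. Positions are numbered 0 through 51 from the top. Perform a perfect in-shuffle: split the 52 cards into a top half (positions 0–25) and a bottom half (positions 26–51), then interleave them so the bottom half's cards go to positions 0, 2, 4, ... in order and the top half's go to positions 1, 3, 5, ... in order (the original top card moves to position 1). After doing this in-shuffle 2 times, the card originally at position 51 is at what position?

Track the card's position through each in-shuffle:
51 → 50 → 48

48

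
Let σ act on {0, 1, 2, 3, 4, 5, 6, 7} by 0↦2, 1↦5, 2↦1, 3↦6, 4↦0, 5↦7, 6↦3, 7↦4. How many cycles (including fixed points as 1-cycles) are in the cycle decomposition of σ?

Cycle decomposition: (0 2 1 5 7 4) (3 6).
2 cycles.

2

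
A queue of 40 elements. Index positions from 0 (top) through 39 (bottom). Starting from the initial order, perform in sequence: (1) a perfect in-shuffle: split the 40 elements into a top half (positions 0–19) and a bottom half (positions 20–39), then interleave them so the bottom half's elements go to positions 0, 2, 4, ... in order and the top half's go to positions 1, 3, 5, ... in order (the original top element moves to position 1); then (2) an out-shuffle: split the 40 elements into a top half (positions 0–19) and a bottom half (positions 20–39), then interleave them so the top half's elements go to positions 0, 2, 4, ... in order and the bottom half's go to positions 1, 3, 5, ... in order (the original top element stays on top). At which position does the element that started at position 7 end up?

Track the element from position 7 forward through each operation:
  after op 1 (in-shuffle): 7 → 15
  after op 2 (out-shuffle): 15 → 30

30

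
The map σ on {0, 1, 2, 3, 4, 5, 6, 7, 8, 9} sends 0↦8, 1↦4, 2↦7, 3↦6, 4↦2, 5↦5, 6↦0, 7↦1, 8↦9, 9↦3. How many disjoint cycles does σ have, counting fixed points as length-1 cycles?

3

Cycle decomposition: (0 8 9 3 6) (1 4 2 7) (5).
3 cycles.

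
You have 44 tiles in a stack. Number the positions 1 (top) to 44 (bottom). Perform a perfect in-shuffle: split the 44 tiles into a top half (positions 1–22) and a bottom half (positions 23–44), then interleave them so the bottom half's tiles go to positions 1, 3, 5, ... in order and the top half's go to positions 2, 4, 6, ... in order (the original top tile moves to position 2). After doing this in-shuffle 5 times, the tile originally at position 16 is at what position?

Track the tile's position through each in-shuffle:
16 → 32 → 19 → 38 → 31 → 17

17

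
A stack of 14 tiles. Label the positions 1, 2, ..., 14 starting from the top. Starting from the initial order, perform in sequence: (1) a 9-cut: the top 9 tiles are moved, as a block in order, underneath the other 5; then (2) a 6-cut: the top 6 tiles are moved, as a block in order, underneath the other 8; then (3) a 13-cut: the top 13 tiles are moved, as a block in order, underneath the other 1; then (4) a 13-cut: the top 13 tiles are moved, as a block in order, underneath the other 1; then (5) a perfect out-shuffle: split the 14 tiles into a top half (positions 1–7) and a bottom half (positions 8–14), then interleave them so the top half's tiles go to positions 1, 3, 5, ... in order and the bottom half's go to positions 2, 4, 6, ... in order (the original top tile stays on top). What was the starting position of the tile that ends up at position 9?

4

Undo the operations in reverse order, starting from position 9:
  undo op 5 (out-shuffle, from top half): 9 ← 5
  undo op 4 (cut 13): 5 ← 4
  undo op 3 (cut 13): 4 ← 3
  undo op 2 (cut 6): 3 ← 9
  undo op 1 (cut 9): 9 ← 4
So the tile at position 9 came from original position 4.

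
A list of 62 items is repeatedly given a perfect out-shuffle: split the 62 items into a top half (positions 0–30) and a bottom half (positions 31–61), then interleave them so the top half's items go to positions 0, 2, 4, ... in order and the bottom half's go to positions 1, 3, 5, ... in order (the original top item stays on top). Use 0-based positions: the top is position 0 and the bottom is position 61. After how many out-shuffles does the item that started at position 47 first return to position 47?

60

Follow position 47 under repeated out-shuffles:
47 → 33 → 5 → 10 → 20 → 40 → 19 → 38 → ... → 47 (length 60)
It first returns after 60 out-shuffles.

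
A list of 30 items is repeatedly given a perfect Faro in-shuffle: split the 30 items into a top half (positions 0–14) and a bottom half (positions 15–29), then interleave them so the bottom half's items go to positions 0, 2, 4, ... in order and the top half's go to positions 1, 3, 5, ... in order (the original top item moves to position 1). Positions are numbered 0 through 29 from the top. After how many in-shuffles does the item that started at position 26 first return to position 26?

Follow position 26 under repeated in-shuffles:
26 → 22 → 14 → 29 → 28 → 26
It first returns after 5 in-shuffles.

5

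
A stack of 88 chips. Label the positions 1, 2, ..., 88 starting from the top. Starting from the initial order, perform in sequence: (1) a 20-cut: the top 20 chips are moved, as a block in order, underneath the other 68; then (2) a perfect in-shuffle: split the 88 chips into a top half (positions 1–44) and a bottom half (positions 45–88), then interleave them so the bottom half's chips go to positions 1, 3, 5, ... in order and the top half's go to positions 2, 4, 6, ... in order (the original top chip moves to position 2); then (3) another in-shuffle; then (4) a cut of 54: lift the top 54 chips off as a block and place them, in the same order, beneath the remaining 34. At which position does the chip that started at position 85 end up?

Track the chip from position 85 forward through each operation:
  after op 1 (cut 20): 85 → 65
  after op 2 (in-shuffle): 65 → 41
  after op 3 (in-shuffle): 41 → 82
  after op 4 (cut 54): 82 → 28

28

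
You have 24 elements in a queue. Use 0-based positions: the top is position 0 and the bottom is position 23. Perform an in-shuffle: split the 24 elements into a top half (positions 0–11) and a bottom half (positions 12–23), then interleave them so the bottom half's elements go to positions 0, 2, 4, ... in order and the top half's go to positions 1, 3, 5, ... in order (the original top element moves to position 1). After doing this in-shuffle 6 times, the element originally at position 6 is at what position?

Track the element's position through each in-shuffle:
6 → 13 → 2 → 5 → 11 → 23 → 22

22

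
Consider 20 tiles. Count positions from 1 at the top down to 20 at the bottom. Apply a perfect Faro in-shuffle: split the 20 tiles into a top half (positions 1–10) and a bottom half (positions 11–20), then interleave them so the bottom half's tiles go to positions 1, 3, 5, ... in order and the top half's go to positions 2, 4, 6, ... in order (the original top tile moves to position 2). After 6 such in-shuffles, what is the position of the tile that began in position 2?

Track the tile's position through each in-shuffle:
2 → 4 → 8 → 16 → 11 → 1 → 2

2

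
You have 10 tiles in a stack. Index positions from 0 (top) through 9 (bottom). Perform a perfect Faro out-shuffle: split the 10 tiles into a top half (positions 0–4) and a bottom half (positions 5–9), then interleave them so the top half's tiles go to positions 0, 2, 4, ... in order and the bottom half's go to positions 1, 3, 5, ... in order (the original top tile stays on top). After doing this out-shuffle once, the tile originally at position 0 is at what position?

0

Position 0 is a fixed point of every out-shuffle, so the tile never moves.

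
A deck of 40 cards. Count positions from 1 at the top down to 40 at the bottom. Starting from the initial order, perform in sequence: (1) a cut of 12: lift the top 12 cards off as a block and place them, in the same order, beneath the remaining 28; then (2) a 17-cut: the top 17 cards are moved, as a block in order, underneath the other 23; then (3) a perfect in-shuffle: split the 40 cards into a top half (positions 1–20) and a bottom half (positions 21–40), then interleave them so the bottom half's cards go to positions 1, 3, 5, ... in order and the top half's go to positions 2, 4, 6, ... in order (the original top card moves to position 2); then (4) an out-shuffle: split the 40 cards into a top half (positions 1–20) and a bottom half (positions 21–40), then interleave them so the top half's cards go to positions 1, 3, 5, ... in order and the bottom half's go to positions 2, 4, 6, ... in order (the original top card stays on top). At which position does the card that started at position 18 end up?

33

Track the card from position 18 forward through each operation:
  after op 1 (cut 12): 18 → 6
  after op 2 (cut 17): 6 → 29
  after op 3 (in-shuffle): 29 → 17
  after op 4 (out-shuffle): 17 → 33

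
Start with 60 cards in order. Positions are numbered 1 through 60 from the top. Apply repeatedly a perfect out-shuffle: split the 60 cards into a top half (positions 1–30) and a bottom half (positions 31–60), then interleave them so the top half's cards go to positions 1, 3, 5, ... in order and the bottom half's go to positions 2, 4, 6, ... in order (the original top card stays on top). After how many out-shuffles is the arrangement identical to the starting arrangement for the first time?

The out-shuffle permutes the 60 positions with cycle lengths [1, 1, 58].
Every card is home exactly when every cycle has completed a whole number of laps, i.e. after lcm(1, 58) = 58 out-shuffles.

58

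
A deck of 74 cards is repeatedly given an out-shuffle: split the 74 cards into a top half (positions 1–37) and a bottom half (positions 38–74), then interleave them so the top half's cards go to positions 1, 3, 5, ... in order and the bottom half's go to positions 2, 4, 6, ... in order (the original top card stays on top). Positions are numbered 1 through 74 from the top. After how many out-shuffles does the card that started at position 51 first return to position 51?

Follow position 51 under repeated out-shuffles:
51 → 28 → 55 → 36 → 71 → 68 → 62 → 50 → 26 → 51
It first returns after 9 out-shuffles.

9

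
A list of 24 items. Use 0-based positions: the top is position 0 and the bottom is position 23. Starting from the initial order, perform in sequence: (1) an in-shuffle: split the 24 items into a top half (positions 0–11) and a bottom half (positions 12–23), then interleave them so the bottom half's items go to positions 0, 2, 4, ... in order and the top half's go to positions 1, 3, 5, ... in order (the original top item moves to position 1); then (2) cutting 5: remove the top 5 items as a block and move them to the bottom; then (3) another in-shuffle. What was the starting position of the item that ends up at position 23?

20

Undo the operations in reverse order, starting from position 23:
  undo op 3 (in-shuffle, from top half): 23 ← 11
  undo op 2 (cut 5): 11 ← 16
  undo op 1 (in-shuffle, from bottom half): 16 ← 20
So the item at position 23 came from original position 20.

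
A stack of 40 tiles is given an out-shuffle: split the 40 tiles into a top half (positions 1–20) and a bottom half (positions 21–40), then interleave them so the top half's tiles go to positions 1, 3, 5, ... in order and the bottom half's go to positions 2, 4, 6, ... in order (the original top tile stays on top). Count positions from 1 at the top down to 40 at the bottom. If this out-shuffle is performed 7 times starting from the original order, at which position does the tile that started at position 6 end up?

Track the tile's position through each out-shuffle:
6 → 11 → 21 → 2 → 3 → 5 → 9 → 17

17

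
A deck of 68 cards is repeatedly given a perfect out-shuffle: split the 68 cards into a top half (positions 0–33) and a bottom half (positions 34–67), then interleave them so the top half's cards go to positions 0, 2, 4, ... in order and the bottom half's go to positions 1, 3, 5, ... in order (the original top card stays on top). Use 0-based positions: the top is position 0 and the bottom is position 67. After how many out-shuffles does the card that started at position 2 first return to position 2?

Follow position 2 under repeated out-shuffles:
2 → 4 → 8 → 16 → 32 → 64 → 61 → 55 → ... → 2 (length 66)
It first returns after 66 out-shuffles.

66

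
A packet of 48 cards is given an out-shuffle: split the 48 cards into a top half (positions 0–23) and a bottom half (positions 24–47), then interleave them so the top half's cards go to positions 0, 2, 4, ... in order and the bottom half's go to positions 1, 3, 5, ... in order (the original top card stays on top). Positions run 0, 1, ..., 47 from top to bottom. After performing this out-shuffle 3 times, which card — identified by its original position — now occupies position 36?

Work backwards from position 36, undoing one out-shuffle at a time:
36 ← 18 ← 9 ← 28
So the card now at position 36 started at position 28.

28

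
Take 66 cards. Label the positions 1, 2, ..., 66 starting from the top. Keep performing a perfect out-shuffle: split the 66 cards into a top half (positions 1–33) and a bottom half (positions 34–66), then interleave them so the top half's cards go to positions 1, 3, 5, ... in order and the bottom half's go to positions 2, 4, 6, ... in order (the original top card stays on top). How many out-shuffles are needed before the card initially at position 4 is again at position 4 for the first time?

Follow position 4 under repeated out-shuffles:
4 → 7 → 13 → 25 → 49 → 32 → 63 → 60 → 54 → 42 → 18 → 35 → 4
It first returns after 12 out-shuffles.

12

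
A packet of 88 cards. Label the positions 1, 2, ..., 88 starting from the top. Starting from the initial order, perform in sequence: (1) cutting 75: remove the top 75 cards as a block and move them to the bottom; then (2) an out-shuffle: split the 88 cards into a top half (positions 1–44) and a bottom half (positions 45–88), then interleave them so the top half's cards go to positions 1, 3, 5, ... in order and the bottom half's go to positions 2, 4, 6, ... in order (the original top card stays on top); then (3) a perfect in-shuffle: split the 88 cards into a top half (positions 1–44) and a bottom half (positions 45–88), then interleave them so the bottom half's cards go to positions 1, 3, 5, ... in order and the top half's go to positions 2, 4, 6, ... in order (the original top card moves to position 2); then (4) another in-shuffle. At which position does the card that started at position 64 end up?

86

Track the card from position 64 forward through each operation:
  after op 1 (cut 75): 64 → 77
  after op 2 (out-shuffle): 77 → 66
  after op 3 (in-shuffle): 66 → 43
  after op 4 (in-shuffle): 43 → 86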